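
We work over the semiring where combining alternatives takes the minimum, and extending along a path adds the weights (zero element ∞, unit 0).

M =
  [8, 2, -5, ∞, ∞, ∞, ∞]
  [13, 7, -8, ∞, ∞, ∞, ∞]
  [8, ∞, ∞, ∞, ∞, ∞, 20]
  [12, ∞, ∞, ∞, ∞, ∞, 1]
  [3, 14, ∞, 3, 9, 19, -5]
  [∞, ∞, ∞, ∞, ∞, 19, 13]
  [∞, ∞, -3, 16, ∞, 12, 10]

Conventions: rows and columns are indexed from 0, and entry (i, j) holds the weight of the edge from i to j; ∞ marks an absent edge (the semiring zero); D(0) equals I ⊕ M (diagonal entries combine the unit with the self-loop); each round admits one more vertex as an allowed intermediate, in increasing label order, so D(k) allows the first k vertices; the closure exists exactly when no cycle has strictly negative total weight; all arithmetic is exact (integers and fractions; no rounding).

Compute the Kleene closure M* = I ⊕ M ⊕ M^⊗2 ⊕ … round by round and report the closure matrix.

D(0):
  [0, 2, -5, ∞, ∞, ∞, ∞]
  [13, 0, -8, ∞, ∞, ∞, ∞]
  [8, ∞, 0, ∞, ∞, ∞, 20]
  [12, ∞, ∞, 0, ∞, ∞, 1]
  [3, 14, ∞, 3, 0, 19, -5]
  [∞, ∞, ∞, ∞, ∞, 0, 13]
  [∞, ∞, -3, 16, ∞, 12, 0]
D(1):
  [0, 2, -5, ∞, ∞, ∞, ∞]
  [13, 0, -8, ∞, ∞, ∞, ∞]
  [8, 10, 0, ∞, ∞, ∞, 20]
  [12, 14, 7, 0, ∞, ∞, 1]
  [3, 5, -2, 3, 0, 19, -5]
  [∞, ∞, ∞, ∞, ∞, 0, 13]
  [∞, ∞, -3, 16, ∞, 12, 0]
D(2):
  [0, 2, -6, ∞, ∞, ∞, ∞]
  [13, 0, -8, ∞, ∞, ∞, ∞]
  [8, 10, 0, ∞, ∞, ∞, 20]
  [12, 14, 6, 0, ∞, ∞, 1]
  [3, 5, -3, 3, 0, 19, -5]
  [∞, ∞, ∞, ∞, ∞, 0, 13]
  [∞, ∞, -3, 16, ∞, 12, 0]
D(3):
  [0, 2, -6, ∞, ∞, ∞, 14]
  [0, 0, -8, ∞, ∞, ∞, 12]
  [8, 10, 0, ∞, ∞, ∞, 20]
  [12, 14, 6, 0, ∞, ∞, 1]
  [3, 5, -3, 3, 0, 19, -5]
  [∞, ∞, ∞, ∞, ∞, 0, 13]
  [5, 7, -3, 16, ∞, 12, 0]
D(4):
  [0, 2, -6, ∞, ∞, ∞, 14]
  [0, 0, -8, ∞, ∞, ∞, 12]
  [8, 10, 0, ∞, ∞, ∞, 20]
  [12, 14, 6, 0, ∞, ∞, 1]
  [3, 5, -3, 3, 0, 19, -5]
  [∞, ∞, ∞, ∞, ∞, 0, 13]
  [5, 7, -3, 16, ∞, 12, 0]
D(5):
  [0, 2, -6, ∞, ∞, ∞, 14]
  [0, 0, -8, ∞, ∞, ∞, 12]
  [8, 10, 0, ∞, ∞, ∞, 20]
  [12, 14, 6, 0, ∞, ∞, 1]
  [3, 5, -3, 3, 0, 19, -5]
  [∞, ∞, ∞, ∞, ∞, 0, 13]
  [5, 7, -3, 16, ∞, 12, 0]
D(6):
  [0, 2, -6, ∞, ∞, ∞, 14]
  [0, 0, -8, ∞, ∞, ∞, 12]
  [8, 10, 0, ∞, ∞, ∞, 20]
  [12, 14, 6, 0, ∞, ∞, 1]
  [3, 5, -3, 3, 0, 19, -5]
  [∞, ∞, ∞, ∞, ∞, 0, 13]
  [5, 7, -3, 16, ∞, 12, 0]
D(7):
  [0, 2, -6, 30, ∞, 26, 14]
  [0, 0, -8, 28, ∞, 24, 12]
  [8, 10, 0, 36, ∞, 32, 20]
  [6, 8, -2, 0, ∞, 13, 1]
  [0, 2, -8, 3, 0, 7, -5]
  [18, 20, 10, 29, ∞, 0, 13]
  [5, 7, -3, 16, ∞, 12, 0]
Answer: M* = [[0, 2, -6, 30, ∞, 26, 14], [0, 0, -8, 28, ∞, 24, 12], [8, 10, 0, 36, ∞, 32, 20], [6, 8, -2, 0, ∞, 13, 1], [0, 2, -8, 3, 0, 7, -5], [18, 20, 10, 29, ∞, 0, 13], [5, 7, -3, 16, ∞, 12, 0]]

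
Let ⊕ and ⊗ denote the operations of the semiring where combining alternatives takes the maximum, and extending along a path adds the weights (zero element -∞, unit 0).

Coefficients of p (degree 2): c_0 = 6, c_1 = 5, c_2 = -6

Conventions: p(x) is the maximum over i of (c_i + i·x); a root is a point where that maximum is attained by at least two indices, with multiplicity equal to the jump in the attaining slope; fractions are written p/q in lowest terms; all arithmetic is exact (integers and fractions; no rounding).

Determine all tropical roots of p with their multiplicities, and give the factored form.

hull edge (i=0, c=6) to (i=1, c=5): slope -1, span 1
hull edge (i=1, c=5) to (i=2, c=-6): slope -11, span 1
Factored form: p(x) = -6 ⊗ (x ⊕ 1) ⊗ (x ⊕ 11)
Answer: roots = 1 (mult 1), 11 (mult 1)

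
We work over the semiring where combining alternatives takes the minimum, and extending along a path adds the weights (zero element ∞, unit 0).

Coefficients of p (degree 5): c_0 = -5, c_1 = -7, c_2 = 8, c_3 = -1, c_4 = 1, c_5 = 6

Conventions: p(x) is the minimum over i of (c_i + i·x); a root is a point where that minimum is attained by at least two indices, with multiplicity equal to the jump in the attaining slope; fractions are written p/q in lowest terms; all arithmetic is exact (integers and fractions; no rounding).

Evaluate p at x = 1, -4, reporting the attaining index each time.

p(1) = min(-5+0·1=-5, -7+1·1=-6, 8+2·1=10, -1+3·1=2, 1+4·1=5, 6+5·1=11) = -6 (attained by i=1)
p(-4) = min(-5+0·(-4)=-5, -7+1·(-4)=-11, 8+2·(-4)=0, -1+3·(-4)=-13, 1+4·(-4)=-15, 6+5·(-4)=-14) = -15 (attained by i=4)
Answer: p(1) = -6; p(-4) = -15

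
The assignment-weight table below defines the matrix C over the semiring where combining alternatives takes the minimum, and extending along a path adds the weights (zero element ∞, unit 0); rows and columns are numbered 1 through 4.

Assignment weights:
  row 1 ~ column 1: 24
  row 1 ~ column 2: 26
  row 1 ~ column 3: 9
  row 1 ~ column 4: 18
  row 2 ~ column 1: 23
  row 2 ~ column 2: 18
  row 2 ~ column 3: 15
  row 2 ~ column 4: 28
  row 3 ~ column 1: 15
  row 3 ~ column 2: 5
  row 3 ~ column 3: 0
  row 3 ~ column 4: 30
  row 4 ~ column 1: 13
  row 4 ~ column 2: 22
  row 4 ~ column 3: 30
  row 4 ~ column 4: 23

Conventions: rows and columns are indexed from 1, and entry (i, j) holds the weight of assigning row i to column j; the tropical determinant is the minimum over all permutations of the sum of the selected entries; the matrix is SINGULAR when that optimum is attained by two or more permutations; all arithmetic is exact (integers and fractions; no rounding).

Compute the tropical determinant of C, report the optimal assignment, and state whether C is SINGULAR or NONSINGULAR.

σ = (1, 2, 3, 4): 24 + 18 + 0 + 23 = 65
σ = (1, 2, 4, 3): 24 + 18 + 30 + 30 = 102
σ = (1, 3, 2, 4): 24 + 15 + 5 + 23 = 67
σ = (1, 3, 4, 2): 24 + 15 + 30 + 22 = 91
σ = (1, 4, 2, 3): 24 + 28 + 5 + 30 = 87
σ = (1, 4, 3, 2): 24 + 28 + 0 + 22 = 74
σ = (2, 1, 3, 4): 26 + 23 + 0 + 23 = 72
σ = (2, 1, 4, 3): 26 + 23 + 30 + 30 = 109
σ = (2, 3, 1, 4): 26 + 15 + 15 + 23 = 79
σ = (2, 3, 4, 1): 26 + 15 + 30 + 13 = 84
σ = (2, 4, 1, 3): 26 + 28 + 15 + 30 = 99
σ = (2, 4, 3, 1): 26 + 28 + 0 + 13 = 67
σ = (3, 1, 2, 4): 9 + 23 + 5 + 23 = 60
σ = (3, 1, 4, 2): 9 + 23 + 30 + 22 = 84
σ = (3, 2, 1, 4): 9 + 18 + 15 + 23 = 65
σ = (3, 2, 4, 1): 9 + 18 + 30 + 13 = 70
σ = (3, 4, 1, 2): 9 + 28 + 15 + 22 = 74
σ = (3, 4, 2, 1): 9 + 28 + 5 + 13 = 55
σ = (4, 1, 2, 3): 18 + 23 + 5 + 30 = 76
σ = (4, 1, 3, 2): 18 + 23 + 0 + 22 = 63
σ = (4, 2, 1, 3): 18 + 18 + 15 + 30 = 81
σ = (4, 2, 3, 1): 18 + 18 + 0 + 13 = 49
σ = (4, 3, 1, 2): 18 + 15 + 15 + 22 = 70
σ = (4, 3, 2, 1): 18 + 15 + 5 + 13 = 51
Optimal value attained by: σ = (4, 2, 3, 1).
Answer: det⊕(C) = 49; verdict: NONSINGULAR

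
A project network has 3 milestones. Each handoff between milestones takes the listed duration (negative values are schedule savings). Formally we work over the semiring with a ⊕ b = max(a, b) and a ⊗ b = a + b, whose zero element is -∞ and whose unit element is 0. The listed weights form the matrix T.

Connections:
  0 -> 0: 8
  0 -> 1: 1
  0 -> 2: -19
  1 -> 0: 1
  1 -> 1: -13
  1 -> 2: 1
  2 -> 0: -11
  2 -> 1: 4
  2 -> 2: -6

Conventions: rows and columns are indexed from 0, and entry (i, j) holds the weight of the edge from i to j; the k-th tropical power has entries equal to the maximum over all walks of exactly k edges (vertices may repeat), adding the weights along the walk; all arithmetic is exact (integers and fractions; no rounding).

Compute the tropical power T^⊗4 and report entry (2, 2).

T^⊗2:
  [16, 9, 2]
  [9, 5, -5]
  [5, -2, 5]
T^⊗3:
  [24, 17, 10]
  [17, 10, 6]
  [13, 9, -1]
T^⊗4:
  [32, 25, 18]
  [25, 18, 11]
  [21, 14, 10]
Key observation: the optimum is the walk 2->1->2->1->2, with weight 4 + 1 + 4 + 1 = 10.
Optimal value attained by: walk 2->1->2->1->2.
Answer: (T^⊗4)[2][2] = 10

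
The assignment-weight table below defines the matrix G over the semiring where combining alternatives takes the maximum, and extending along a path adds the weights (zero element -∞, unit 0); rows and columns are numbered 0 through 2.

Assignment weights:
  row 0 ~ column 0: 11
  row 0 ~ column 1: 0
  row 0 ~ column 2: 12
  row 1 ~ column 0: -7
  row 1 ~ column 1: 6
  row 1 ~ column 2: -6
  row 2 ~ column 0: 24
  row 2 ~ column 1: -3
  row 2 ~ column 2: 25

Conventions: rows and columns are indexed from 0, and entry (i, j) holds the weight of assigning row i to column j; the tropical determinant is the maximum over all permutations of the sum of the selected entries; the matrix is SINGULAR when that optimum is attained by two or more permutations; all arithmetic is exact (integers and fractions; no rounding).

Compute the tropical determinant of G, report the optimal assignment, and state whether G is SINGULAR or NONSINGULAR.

σ = (0, 1, 2): 11 + 6 + 25 = 42
σ = (0, 2, 1): 11 + (-6) + (-3) = 2
σ = (1, 0, 2): 0 + (-7) + 25 = 18
σ = (1, 2, 0): 0 + (-6) + 24 = 18
σ = (2, 0, 1): 12 + (-7) + (-3) = 2
σ = (2, 1, 0): 12 + 6 + 24 = 42
Optimal value attained by: σ = (0, 1, 2).
Answer: det⊕(G) = 42; verdict: SINGULAR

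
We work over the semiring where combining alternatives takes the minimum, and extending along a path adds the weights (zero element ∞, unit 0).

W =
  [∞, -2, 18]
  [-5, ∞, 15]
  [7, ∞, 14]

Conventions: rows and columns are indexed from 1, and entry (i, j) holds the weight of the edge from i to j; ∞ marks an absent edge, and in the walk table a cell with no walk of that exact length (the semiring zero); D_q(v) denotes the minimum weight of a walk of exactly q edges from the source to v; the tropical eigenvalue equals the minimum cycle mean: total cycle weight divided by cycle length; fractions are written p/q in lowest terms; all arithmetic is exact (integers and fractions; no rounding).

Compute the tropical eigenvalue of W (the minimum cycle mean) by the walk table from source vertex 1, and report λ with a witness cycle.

q=0: [0, ∞, ∞]
q=1: [∞, -2, 18]
q=2: [-7, ∞, 13]
q=3: [20, -9, 11]
Optimal cycle mean attained by: cycle 1->2->1, total (-2) + (-5), length 2.
Answer: λ = -7/2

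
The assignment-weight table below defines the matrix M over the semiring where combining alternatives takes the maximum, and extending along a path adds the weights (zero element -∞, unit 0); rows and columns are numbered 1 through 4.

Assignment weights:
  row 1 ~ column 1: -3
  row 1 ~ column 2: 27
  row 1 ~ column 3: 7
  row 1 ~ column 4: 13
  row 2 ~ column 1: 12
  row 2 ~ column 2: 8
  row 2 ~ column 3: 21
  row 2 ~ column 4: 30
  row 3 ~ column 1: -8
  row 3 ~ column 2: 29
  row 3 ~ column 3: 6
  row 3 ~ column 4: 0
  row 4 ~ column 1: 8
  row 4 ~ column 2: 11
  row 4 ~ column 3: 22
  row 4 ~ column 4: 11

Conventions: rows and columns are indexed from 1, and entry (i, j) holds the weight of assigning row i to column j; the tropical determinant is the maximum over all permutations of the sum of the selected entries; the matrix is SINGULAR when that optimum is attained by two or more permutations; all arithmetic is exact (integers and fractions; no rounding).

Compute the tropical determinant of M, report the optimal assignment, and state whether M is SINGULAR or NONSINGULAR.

σ = (1, 2, 3, 4): (-3) + 8 + 6 + 11 = 22
σ = (1, 2, 4, 3): (-3) + 8 + 0 + 22 = 27
σ = (1, 3, 2, 4): (-3) + 21 + 29 + 11 = 58
σ = (1, 3, 4, 2): (-3) + 21 + 0 + 11 = 29
σ = (1, 4, 2, 3): (-3) + 30 + 29 + 22 = 78
σ = (1, 4, 3, 2): (-3) + 30 + 6 + 11 = 44
σ = (2, 1, 3, 4): 27 + 12 + 6 + 11 = 56
σ = (2, 1, 4, 3): 27 + 12 + 0 + 22 = 61
σ = (2, 3, 1, 4): 27 + 21 + (-8) + 11 = 51
σ = (2, 3, 4, 1): 27 + 21 + 0 + 8 = 56
σ = (2, 4, 1, 3): 27 + 30 + (-8) + 22 = 71
σ = (2, 4, 3, 1): 27 + 30 + 6 + 8 = 71
σ = (3, 1, 2, 4): 7 + 12 + 29 + 11 = 59
σ = (3, 1, 4, 2): 7 + 12 + 0 + 11 = 30
σ = (3, 2, 1, 4): 7 + 8 + (-8) + 11 = 18
σ = (3, 2, 4, 1): 7 + 8 + 0 + 8 = 23
σ = (3, 4, 1, 2): 7 + 30 + (-8) + 11 = 40
σ = (3, 4, 2, 1): 7 + 30 + 29 + 8 = 74
σ = (4, 1, 2, 3): 13 + 12 + 29 + 22 = 76
σ = (4, 1, 3, 2): 13 + 12 + 6 + 11 = 42
σ = (4, 2, 1, 3): 13 + 8 + (-8) + 22 = 35
σ = (4, 2, 3, 1): 13 + 8 + 6 + 8 = 35
σ = (4, 3, 1, 2): 13 + 21 + (-8) + 11 = 37
σ = (4, 3, 2, 1): 13 + 21 + 29 + 8 = 71
Optimal value attained by: σ = (1, 4, 2, 3).
Answer: det⊕(M) = 78; verdict: NONSINGULAR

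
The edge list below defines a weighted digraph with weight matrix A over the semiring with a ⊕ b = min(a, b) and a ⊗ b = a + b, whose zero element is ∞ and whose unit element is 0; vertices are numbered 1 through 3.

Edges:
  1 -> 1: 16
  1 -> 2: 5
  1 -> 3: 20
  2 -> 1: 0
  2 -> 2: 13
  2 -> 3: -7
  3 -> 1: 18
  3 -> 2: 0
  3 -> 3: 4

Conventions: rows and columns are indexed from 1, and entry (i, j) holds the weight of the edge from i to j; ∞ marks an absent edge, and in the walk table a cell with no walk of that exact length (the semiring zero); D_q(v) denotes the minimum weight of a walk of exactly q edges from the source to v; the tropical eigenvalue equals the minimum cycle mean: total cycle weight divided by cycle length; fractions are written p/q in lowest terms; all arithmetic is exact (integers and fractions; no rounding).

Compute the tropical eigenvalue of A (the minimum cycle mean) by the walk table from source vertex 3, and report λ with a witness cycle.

q=0: [∞, ∞, 0]
q=1: [18, 0, 4]
q=2: [0, 4, -7]
q=3: [4, -7, -3]
Optimal cycle mean attained by: cycle 2->3->2, total (-7) + 0, length 2.
Answer: λ = -7/2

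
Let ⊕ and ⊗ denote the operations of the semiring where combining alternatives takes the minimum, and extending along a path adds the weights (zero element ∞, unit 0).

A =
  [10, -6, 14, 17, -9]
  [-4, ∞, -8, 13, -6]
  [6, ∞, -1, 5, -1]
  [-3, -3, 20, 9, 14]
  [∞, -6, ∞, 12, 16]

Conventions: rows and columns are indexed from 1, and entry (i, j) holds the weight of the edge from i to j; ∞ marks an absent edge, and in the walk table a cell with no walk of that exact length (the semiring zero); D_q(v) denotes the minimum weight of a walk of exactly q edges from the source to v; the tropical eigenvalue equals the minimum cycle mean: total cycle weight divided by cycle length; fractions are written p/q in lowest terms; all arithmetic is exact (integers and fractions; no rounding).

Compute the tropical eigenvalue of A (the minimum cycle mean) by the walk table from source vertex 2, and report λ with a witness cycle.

q=0: [∞, 0, ∞, ∞, ∞]
q=1: [-4, ∞, -8, 13, -6]
q=2: [-2, -12, -9, -3, -13]
q=3: [-16, -19, -20, -4, -18]
q=4: [-23, -24, -27, -15, -25]
q=5: [-28, -31, -32, -22, -32]
Optimal cycle mean attained by: cycle 1->5->2->1, total (-9) + (-6) + (-4), length 3.
Answer: λ = -19/3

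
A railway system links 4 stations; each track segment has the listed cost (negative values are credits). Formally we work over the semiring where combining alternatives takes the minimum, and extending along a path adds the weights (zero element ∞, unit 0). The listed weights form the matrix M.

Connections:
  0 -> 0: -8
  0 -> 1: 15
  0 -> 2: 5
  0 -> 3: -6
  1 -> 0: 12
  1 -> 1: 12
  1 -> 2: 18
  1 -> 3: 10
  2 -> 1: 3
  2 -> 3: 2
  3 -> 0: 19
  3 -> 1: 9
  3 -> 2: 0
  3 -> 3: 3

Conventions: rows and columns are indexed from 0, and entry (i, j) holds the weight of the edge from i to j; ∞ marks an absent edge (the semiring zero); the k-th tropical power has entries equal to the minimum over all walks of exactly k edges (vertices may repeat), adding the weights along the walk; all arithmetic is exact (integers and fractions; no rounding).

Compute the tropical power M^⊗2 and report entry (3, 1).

M^⊗2:
  [-16, 3, -6, -14]
  [4, 19, 10, 6]
  [15, 11, 2, 5]
  [11, 3, 3, 2]
Key observation: the optimum is the walk 3->2->1, with weight 0 + 3 = 3.
Optimal value attained by: walk 3->2->1.
Answer: (M^⊗2)[3][1] = 3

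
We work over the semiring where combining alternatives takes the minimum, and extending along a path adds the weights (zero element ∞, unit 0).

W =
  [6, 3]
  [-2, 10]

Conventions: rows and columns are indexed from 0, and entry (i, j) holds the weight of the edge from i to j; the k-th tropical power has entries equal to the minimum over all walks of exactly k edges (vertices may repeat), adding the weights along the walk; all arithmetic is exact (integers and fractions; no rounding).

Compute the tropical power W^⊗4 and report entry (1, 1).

W^⊗2:
  [1, 9]
  [4, 1]
W^⊗3:
  [7, 4]
  [-1, 7]
W^⊗4:
  [2, 10]
  [5, 2]
Key observation: the optimum is the walk 1->0->1->0->1, with weight (-2) + 3 + (-2) + 3 = 2.
Optimal value attained by: walk 1->0->1->0->1.
Answer: (W^⊗4)[1][1] = 2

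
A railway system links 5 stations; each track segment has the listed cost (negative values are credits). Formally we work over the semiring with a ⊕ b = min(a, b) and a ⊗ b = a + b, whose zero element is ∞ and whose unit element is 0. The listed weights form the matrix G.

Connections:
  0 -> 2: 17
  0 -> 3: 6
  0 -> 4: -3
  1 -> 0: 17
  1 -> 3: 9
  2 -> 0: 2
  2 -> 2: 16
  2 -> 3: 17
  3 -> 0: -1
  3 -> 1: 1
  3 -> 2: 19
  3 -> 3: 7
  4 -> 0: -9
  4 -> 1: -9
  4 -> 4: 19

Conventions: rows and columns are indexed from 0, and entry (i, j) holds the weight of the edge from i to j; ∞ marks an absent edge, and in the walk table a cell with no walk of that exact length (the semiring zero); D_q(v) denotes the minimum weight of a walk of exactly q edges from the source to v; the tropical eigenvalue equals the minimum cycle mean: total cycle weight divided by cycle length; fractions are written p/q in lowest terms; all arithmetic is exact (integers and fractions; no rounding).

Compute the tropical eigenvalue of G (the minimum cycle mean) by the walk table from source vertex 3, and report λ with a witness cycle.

q=0: [∞, ∞, ∞, 0, ∞]
q=1: [-1, 1, 19, 7, ∞]
q=2: [6, 8, 16, 5, -4]
q=3: [-13, -13, 23, 12, 3]
q=4: [-6, -6, 4, -7, -16]
q=5: [-25, -25, 11, 0, -9]
Optimal cycle mean attained by: cycle 0->4->0, total (-3) + (-9), length 2.
Answer: λ = -6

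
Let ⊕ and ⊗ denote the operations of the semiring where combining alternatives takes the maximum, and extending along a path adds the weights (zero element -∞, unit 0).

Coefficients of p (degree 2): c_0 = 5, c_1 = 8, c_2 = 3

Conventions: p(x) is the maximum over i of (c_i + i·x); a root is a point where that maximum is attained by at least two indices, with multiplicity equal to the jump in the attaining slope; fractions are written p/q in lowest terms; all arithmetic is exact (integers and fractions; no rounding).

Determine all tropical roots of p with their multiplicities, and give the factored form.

hull edge (i=0, c=5) to (i=1, c=8): slope 3, span 1
hull edge (i=1, c=8) to (i=2, c=3): slope -5, span 1
Factored form: p(x) = 3 ⊗ (x ⊕ (-3)) ⊗ (x ⊕ 5)
Answer: roots = -3 (mult 1), 5 (mult 1)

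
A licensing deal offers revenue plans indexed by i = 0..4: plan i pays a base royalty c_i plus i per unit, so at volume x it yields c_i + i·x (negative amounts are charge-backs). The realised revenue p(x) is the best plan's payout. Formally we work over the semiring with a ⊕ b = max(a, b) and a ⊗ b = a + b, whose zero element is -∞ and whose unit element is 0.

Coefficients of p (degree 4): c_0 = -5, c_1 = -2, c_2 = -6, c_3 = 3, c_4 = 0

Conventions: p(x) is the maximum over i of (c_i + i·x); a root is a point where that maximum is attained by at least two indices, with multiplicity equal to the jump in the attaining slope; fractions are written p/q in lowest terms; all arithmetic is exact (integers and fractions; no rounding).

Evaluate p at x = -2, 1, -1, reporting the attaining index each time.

p(-2) = max(-5+0·(-2)=-5, -2+1·(-2)=-4, -6+2·(-2)=-10, 3+3·(-2)=-3, 0+4·(-2)=-8) = -3 (attained by i=3)
p(1) = max(-5+0·1=-5, -2+1·1=-1, -6+2·1=-4, 3+3·1=6, 0+4·1=4) = 6 (attained by i=3)
p(-1) = max(-5+0·(-1)=-5, -2+1·(-1)=-3, -6+2·(-1)=-8, 3+3·(-1)=0, 0+4·(-1)=-4) = 0 (attained by i=3)
Answer: p(-2) = -3; p(1) = 6; p(-1) = 0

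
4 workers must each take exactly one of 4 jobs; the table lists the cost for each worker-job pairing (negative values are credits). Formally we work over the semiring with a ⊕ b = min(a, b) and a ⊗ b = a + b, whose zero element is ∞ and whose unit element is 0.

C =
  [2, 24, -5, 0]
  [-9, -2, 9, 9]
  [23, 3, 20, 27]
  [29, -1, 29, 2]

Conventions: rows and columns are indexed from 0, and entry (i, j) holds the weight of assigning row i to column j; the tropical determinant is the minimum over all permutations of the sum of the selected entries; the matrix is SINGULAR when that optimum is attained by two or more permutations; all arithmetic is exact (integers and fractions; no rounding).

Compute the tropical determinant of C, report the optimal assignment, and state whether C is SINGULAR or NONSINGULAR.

σ = (0, 1, 2, 3): 2 + (-2) + 20 + 2 = 22
σ = (0, 1, 3, 2): 2 + (-2) + 27 + 29 = 56
σ = (0, 2, 1, 3): 2 + 9 + 3 + 2 = 16
σ = (0, 2, 3, 1): 2 + 9 + 27 + (-1) = 37
σ = (0, 3, 1, 2): 2 + 9 + 3 + 29 = 43
σ = (0, 3, 2, 1): 2 + 9 + 20 + (-1) = 30
σ = (1, 0, 2, 3): 24 + (-9) + 20 + 2 = 37
σ = (1, 0, 3, 2): 24 + (-9) + 27 + 29 = 71
σ = (1, 2, 0, 3): 24 + 9 + 23 + 2 = 58
σ = (1, 2, 3, 0): 24 + 9 + 27 + 29 = 89
σ = (1, 3, 0, 2): 24 + 9 + 23 + 29 = 85
σ = (1, 3, 2, 0): 24 + 9 + 20 + 29 = 82
σ = (2, 0, 1, 3): (-5) + (-9) + 3 + 2 = -9
σ = (2, 0, 3, 1): (-5) + (-9) + 27 + (-1) = 12
σ = (2, 1, 0, 3): (-5) + (-2) + 23 + 2 = 18
σ = (2, 1, 3, 0): (-5) + (-2) + 27 + 29 = 49
σ = (2, 3, 0, 1): (-5) + 9 + 23 + (-1) = 26
σ = (2, 3, 1, 0): (-5) + 9 + 3 + 29 = 36
σ = (3, 0, 1, 2): 0 + (-9) + 3 + 29 = 23
σ = (3, 0, 2, 1): 0 + (-9) + 20 + (-1) = 10
σ = (3, 1, 0, 2): 0 + (-2) + 23 + 29 = 50
σ = (3, 1, 2, 0): 0 + (-2) + 20 + 29 = 47
σ = (3, 2, 0, 1): 0 + 9 + 23 + (-1) = 31
σ = (3, 2, 1, 0): 0 + 9 + 3 + 29 = 41
Optimal value attained by: σ = (2, 0, 1, 3).
Answer: det⊕(C) = -9; verdict: NONSINGULAR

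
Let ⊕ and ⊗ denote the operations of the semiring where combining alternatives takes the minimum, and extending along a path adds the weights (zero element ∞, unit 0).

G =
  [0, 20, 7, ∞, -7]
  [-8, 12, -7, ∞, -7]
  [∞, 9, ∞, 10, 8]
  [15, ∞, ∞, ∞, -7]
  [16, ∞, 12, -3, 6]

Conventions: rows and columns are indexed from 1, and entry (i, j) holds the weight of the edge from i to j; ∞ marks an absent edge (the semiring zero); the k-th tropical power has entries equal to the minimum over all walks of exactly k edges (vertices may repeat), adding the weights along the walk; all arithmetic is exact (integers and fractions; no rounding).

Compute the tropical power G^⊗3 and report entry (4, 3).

G^⊗2:
  [0, 16, 5, -10, -7]
  [-8, 2, -1, -10, -15]
  [1, 21, 2, 5, 2]
  [9, 35, 5, -10, -1]
  [12, 21, 18, 3, -10]
G^⊗3:
  [0, 14, 5, -10, -17]
  [-8, 8, -5, -18, -17]
  [1, 11, 8, -1, -6]
  [5, 14, 11, -4, -17]
  [6, 27, 2, -13, -4]
Key observation: the optimum is the walk 4->5->5->3, with weight (-7) + 6 + 12 = 11.
Optimal value attained by: walk 4->5->5->3.
Answer: (G^⊗3)[4][3] = 11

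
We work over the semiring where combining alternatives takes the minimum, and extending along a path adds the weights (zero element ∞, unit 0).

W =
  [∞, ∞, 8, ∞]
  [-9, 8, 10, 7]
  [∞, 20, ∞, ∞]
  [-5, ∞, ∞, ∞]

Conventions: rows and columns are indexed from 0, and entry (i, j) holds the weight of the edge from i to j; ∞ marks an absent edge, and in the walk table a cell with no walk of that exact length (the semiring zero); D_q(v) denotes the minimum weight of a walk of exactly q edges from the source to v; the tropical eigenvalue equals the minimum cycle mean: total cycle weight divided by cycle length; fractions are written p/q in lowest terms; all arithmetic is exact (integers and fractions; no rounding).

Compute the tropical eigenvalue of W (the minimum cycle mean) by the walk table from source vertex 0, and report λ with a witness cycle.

q=0: [0, ∞, ∞, ∞]
q=1: [∞, ∞, 8, ∞]
q=2: [∞, 28, ∞, ∞]
q=3: [19, 36, 38, 35]
q=4: [27, 44, 27, 43]
Optimal cycle mean attained by: cycle 0->2->1->0, total 8 + 20 + (-9), length 3.
Answer: λ = 19/3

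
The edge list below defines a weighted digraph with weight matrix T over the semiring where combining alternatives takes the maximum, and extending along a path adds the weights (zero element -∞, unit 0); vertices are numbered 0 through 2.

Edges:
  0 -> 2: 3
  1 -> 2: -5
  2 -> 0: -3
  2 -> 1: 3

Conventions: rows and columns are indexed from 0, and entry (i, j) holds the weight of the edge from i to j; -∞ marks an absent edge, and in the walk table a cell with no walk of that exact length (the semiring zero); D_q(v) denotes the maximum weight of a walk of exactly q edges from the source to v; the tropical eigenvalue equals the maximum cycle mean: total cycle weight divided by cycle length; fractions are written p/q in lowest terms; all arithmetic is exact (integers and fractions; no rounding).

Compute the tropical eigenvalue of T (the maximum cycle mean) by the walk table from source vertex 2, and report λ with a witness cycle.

q=0: [-∞, -∞, 0]
q=1: [-3, 3, -∞]
q=2: [-∞, -∞, 0]
q=3: [-3, 3, -∞]
Optimal cycle mean attained by: cycle 0->2->0, total 3 + (-3), length 2.
Answer: λ = 0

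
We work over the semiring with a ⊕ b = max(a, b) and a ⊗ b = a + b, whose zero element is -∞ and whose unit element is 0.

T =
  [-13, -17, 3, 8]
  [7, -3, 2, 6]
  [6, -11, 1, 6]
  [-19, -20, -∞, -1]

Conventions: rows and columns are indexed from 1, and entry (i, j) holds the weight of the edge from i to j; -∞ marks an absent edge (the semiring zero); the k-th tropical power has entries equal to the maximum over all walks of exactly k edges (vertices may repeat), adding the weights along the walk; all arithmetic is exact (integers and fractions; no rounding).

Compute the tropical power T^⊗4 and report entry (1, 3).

T^⊗2:
  [9, -8, 4, 9]
  [8, -6, 10, 15]
  [7, -10, 9, 14]
  [-13, -21, -16, -2]
T^⊗3:
  [10, -7, 12, 17]
  [16, -1, 11, 16]
  [15, -2, 10, 15]
  [-10, -22, -10, -3]
T^⊗4:
  [18, 1, 13, 18]
  [17, 0, 19, 24]
  [16, -1, 18, 23]
  [-4, -21, -7, -2]
Key observation: the optimum is the walk 1->3->1->3->3, with weight 3 + 6 + 3 + 1 = 13.
Optimal value attained by: walk 1->3->1->3->3.
Answer: (T^⊗4)[1][3] = 13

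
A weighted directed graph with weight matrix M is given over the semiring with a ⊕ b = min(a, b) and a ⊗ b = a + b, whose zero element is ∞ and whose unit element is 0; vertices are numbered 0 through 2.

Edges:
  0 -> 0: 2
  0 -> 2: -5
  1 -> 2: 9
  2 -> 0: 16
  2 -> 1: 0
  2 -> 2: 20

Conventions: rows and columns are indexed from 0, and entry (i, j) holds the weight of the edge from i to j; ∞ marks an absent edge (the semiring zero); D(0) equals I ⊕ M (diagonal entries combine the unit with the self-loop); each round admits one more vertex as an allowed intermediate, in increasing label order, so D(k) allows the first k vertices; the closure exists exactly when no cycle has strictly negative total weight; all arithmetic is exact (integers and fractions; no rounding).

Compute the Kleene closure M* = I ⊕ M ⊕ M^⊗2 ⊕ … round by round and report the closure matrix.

D(0):
  [0, ∞, -5]
  [∞, 0, 9]
  [16, 0, 0]
D(1):
  [0, ∞, -5]
  [∞, 0, 9]
  [16, 0, 0]
D(2):
  [0, ∞, -5]
  [∞, 0, 9]
  [16, 0, 0]
D(3):
  [0, -5, -5]
  [25, 0, 9]
  [16, 0, 0]
Answer: M* = [[0, -5, -5], [25, 0, 9], [16, 0, 0]]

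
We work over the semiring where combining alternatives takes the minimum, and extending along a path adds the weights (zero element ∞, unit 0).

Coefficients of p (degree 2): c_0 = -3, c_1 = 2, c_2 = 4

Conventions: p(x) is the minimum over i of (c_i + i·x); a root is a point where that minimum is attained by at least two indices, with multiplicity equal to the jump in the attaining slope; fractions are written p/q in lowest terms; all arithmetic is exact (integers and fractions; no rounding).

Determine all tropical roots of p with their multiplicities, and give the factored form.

hull edge (i=0, c=-3) to (i=2, c=4): slope 7/2, span 2
Factored form: p(x) = 4 ⊗ (x ⊕ (-7/2)) ⊗ (x ⊕ (-7/2))
Answer: roots = -7/2 (mult 2)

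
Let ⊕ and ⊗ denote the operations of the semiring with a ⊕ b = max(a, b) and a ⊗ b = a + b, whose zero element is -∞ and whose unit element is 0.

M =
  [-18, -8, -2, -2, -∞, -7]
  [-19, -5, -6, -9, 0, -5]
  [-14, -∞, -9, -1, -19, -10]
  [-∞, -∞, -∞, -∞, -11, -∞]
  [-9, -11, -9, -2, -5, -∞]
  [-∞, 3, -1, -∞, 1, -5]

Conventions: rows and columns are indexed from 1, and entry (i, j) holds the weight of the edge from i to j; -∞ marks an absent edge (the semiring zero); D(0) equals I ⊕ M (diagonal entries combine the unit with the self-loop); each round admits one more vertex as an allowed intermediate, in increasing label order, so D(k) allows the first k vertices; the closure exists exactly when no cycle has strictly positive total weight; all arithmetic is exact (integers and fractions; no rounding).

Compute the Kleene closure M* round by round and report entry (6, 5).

D(0):
  [0, -8, -2, -2, -∞, -7]
  [-19, 0, -6, -9, 0, -5]
  [-14, -∞, 0, -1, -19, -10]
  [-∞, -∞, -∞, 0, -11, -∞]
  [-9, -11, -9, -2, 0, -∞]
  [-∞, 3, -1, -∞, 1, 0]
D(1):
  [0, -8, -2, -2, -∞, -7]
  [-19, 0, -6, -9, 0, -5]
  [-14, -22, 0, -1, -19, -10]
  [-∞, -∞, -∞, 0, -11, -∞]
  [-9, -11, -9, -2, 0, -16]
  [-∞, 3, -1, -∞, 1, 0]
D(2):
  [0, -8, -2, -2, -8, -7]
  [-19, 0, -6, -9, 0, -5]
  [-14, -22, 0, -1, -19, -10]
  [-∞, -∞, -∞, 0, -11, -∞]
  [-9, -11, -9, -2, 0, -16]
  [-16, 3, -1, -6, 3, 0]
D(3):
  [0, -8, -2, -2, -8, -7]
  [-19, 0, -6, -7, 0, -5]
  [-14, -22, 0, -1, -19, -10]
  [-∞, -∞, -∞, 0, -11, -∞]
  [-9, -11, -9, -2, 0, -16]
  [-15, 3, -1, -2, 3, 0]
D(4):
  [0, -8, -2, -2, -8, -7]
  [-19, 0, -6, -7, 0, -5]
  [-14, -22, 0, -1, -12, -10]
  [-∞, -∞, -∞, 0, -11, -∞]
  [-9, -11, -9, -2, 0, -16]
  [-15, 3, -1, -2, 3, 0]
D(5):
  [0, -8, -2, -2, -8, -7]
  [-9, 0, -6, -2, 0, -5]
  [-14, -22, 0, -1, -12, -10]
  [-20, -22, -20, 0, -11, -27]
  [-9, -11, -9, -2, 0, -16]
  [-6, 3, -1, 1, 3, 0]
D(6):
  [0, -4, -2, -2, -4, -7]
  [-9, 0, -6, -2, 0, -5]
  [-14, -7, 0, -1, -7, -10]
  [-20, -22, -20, 0, -11, -27]
  [-9, -11, -9, -2, 0, -16]
  [-6, 3, -1, 1, 3, 0]
Answer: M*[6][5] = 3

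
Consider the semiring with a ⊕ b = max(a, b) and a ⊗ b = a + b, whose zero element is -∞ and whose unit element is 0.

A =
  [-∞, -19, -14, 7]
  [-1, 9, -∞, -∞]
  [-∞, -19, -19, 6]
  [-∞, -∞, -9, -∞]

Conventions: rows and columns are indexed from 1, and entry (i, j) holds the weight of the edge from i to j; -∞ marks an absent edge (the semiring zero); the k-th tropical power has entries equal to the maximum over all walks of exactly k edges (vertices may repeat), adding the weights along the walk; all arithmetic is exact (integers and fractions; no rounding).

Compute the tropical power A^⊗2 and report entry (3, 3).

A^⊗2:
  [-20, -10, -2, -8]
  [8, 18, -15, 6]
  [-20, -10, -3, -13]
  [-∞, -28, -28, -3]
Key observation: the optimum is the walk 3->4->3, with weight 6 + (-9) = -3.
Optimal value attained by: walk 3->4->3.
Answer: (A^⊗2)[3][3] = -3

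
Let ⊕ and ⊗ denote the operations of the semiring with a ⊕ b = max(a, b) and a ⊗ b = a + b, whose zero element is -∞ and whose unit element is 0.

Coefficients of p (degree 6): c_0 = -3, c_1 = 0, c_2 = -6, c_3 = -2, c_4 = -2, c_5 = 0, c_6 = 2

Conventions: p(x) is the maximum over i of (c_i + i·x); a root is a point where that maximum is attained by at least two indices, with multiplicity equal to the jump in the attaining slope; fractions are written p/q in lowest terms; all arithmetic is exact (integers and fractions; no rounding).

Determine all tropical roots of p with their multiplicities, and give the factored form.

hull edge (i=0, c=-3) to (i=1, c=0): slope 3, span 1
hull edge (i=1, c=0) to (i=6, c=2): slope 2/5, span 5
Factored form: p(x) = 2 ⊗ (x ⊕ (-3)) ⊗ (x ⊕ (-2/5)) ⊗ (x ⊕ (-2/5)) ⊗ (x ⊕ (-2/5)) ⊗ (x ⊕ (-2/5)) ⊗ (x ⊕ (-2/5))
Answer: roots = -3 (mult 1), -2/5 (mult 5)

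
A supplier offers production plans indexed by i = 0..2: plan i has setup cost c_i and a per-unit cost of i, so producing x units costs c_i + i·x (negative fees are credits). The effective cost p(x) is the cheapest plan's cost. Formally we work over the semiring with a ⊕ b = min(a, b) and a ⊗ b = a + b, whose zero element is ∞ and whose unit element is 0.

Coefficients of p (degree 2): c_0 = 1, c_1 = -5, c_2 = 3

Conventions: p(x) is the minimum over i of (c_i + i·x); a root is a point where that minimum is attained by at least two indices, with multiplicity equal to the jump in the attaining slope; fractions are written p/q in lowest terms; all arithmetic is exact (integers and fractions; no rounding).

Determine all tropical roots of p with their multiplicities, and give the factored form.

hull edge (i=0, c=1) to (i=1, c=-5): slope -6, span 1
hull edge (i=1, c=-5) to (i=2, c=3): slope 8, span 1
Factored form: p(x) = 3 ⊗ (x ⊕ (-8)) ⊗ (x ⊕ 6)
Answer: roots = -8 (mult 1), 6 (mult 1)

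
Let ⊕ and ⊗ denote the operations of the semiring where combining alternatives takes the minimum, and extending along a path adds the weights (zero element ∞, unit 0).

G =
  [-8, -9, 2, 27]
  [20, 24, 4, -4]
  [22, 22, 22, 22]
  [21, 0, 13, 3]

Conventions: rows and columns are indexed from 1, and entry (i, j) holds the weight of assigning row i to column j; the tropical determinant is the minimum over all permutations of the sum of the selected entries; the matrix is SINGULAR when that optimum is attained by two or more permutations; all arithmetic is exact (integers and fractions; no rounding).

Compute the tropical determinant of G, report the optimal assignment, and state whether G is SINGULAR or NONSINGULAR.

σ = (1, 2, 3, 4): (-8) + 24 + 22 + 3 = 41
σ = (1, 2, 4, 3): (-8) + 24 + 22 + 13 = 51
σ = (1, 3, 2, 4): (-8) + 4 + 22 + 3 = 21
σ = (1, 3, 4, 2): (-8) + 4 + 22 + 0 = 18
σ = (1, 4, 2, 3): (-8) + (-4) + 22 + 13 = 23
σ = (1, 4, 3, 2): (-8) + (-4) + 22 + 0 = 10
σ = (2, 1, 3, 4): (-9) + 20 + 22 + 3 = 36
σ = (2, 1, 4, 3): (-9) + 20 + 22 + 13 = 46
σ = (2, 3, 1, 4): (-9) + 4 + 22 + 3 = 20
σ = (2, 3, 4, 1): (-9) + 4 + 22 + 21 = 38
σ = (2, 4, 1, 3): (-9) + (-4) + 22 + 13 = 22
σ = (2, 4, 3, 1): (-9) + (-4) + 22 + 21 = 30
σ = (3, 1, 2, 4): 2 + 20 + 22 + 3 = 47
σ = (3, 1, 4, 2): 2 + 20 + 22 + 0 = 44
σ = (3, 2, 1, 4): 2 + 24 + 22 + 3 = 51
σ = (3, 2, 4, 1): 2 + 24 + 22 + 21 = 69
σ = (3, 4, 1, 2): 2 + (-4) + 22 + 0 = 20
σ = (3, 4, 2, 1): 2 + (-4) + 22 + 21 = 41
σ = (4, 1, 2, 3): 27 + 20 + 22 + 13 = 82
σ = (4, 1, 3, 2): 27 + 20 + 22 + 0 = 69
σ = (4, 2, 1, 3): 27 + 24 + 22 + 13 = 86
σ = (4, 2, 3, 1): 27 + 24 + 22 + 21 = 94
σ = (4, 3, 1, 2): 27 + 4 + 22 + 0 = 53
σ = (4, 3, 2, 1): 27 + 4 + 22 + 21 = 74
Optimal value attained by: σ = (1, 4, 3, 2).
Answer: det⊕(G) = 10; verdict: NONSINGULAR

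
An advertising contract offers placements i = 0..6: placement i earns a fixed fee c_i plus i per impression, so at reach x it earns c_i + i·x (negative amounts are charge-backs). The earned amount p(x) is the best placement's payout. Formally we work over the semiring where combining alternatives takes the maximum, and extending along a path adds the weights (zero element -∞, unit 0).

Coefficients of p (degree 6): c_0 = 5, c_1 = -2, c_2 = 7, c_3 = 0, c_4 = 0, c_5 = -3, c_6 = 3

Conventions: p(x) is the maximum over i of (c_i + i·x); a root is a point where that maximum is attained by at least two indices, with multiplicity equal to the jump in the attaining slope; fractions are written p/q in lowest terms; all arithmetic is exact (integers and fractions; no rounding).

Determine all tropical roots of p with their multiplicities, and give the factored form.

hull edge (i=0, c=5) to (i=2, c=7): slope 1, span 2
hull edge (i=2, c=7) to (i=6, c=3): slope -1, span 4
Factored form: p(x) = 3 ⊗ (x ⊕ (-1)) ⊗ (x ⊕ (-1)) ⊗ (x ⊕ 1) ⊗ (x ⊕ 1) ⊗ (x ⊕ 1) ⊗ (x ⊕ 1)
Answer: roots = -1 (mult 2), 1 (mult 4)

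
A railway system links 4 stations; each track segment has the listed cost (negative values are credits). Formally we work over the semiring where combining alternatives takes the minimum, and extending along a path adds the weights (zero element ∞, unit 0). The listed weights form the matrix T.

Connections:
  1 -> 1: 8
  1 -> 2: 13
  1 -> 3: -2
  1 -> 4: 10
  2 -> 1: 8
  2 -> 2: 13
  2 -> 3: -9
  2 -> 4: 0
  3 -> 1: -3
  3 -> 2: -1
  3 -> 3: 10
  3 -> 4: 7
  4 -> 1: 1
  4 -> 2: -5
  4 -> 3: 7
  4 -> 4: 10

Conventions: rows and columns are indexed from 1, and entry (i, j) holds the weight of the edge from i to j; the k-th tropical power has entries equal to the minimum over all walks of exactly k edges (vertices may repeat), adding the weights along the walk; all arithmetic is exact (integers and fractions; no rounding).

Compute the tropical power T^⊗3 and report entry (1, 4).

T^⊗2:
  [-5, -3, 4, 5]
  [-12, -10, 1, -2]
  [5, 2, -10, -1]
  [3, 5, -14, -5]
T^⊗3:
  [1, 0, -12, -3]
  [-4, -7, -19, -10]
  [-13, -11, -7, -3]
  [-17, -15, -4, -7]
Key observation: the optimum is the walk 1->3->2->4, with weight (-2) + (-1) + 0 = -3.
Optimal value attained by: walk 1->3->2->4.
Answer: (T^⊗3)[1][4] = -3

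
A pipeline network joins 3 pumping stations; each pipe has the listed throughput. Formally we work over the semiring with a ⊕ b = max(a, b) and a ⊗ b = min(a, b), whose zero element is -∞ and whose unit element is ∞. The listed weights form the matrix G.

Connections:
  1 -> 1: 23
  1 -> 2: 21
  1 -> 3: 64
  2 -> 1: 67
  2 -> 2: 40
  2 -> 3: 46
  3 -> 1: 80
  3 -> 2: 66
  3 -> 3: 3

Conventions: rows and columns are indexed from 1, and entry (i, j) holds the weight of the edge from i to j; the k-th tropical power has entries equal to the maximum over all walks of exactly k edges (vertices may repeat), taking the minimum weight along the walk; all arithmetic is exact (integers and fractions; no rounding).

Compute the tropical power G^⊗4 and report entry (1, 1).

G^⊗2:
  [64, 64, 23]
  [46, 46, 64]
  [66, 40, 64]
G^⊗3:
  [64, 40, 64]
  [64, 64, 46]
  [64, 64, 64]
G^⊗4:
  [64, 64, 64]
  [64, 46, 64]
  [64, 64, 64]
Key observation: the optimum is the walk 1->3->1->3->1, with weight 64 min 80 min 64 min 80 = 64.
Optimal value attained by: walk 1->3->1->3->1.
Answer: (G^⊗4)[1][1] = 64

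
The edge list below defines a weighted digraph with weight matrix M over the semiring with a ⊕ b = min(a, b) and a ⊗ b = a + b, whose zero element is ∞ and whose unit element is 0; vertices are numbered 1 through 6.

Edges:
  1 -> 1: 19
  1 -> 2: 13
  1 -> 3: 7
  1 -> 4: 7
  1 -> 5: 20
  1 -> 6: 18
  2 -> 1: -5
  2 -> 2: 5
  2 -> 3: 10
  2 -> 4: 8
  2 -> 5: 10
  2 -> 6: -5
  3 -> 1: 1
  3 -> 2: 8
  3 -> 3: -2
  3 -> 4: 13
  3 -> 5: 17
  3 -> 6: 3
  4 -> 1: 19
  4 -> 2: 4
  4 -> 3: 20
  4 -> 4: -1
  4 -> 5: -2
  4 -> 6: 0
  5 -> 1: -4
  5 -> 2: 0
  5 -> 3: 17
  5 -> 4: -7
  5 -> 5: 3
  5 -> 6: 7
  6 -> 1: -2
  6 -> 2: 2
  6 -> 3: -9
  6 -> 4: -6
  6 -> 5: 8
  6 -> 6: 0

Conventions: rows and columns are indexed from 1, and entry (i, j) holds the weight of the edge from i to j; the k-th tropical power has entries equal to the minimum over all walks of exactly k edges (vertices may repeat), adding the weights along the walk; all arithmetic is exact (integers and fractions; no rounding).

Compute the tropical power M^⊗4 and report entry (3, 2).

M^⊗2:
  [8, 11, 5, 6, 5, 7]
  [-7, -3, -14, -11, 3, -5]
  [-1, 5, -6, -3, 11, 1]
  [-6, -2, -9, -9, -3, -1]
  [-5, -3, -2, -8, -9, -7]
  [-8, -2, -11, -7, -8, -6]
M^⊗3:
  [1, 5, -2, -2, 4, 6]
  [-13, -7, -16, -12, -13, -11]
  [-5, 1, -8, -5, -5, -3]
  [-8, -5, -11, -10, -11, -9]
  [-13, -9, -16, -16, -10, -8]
  [-12, -8, -15, -15, -9, -8]
M^⊗4:
  [-1, 2, -4, -3, -4, -2]
  [-17, -13, -20, -20, -14, -13]
  [-9, -5, -12, -12, -7, -5]
  [-15, -11, -18, -18, -12, -10]
  [-15, -12, -18, -17, -18, -16]
  [-14, -11, -17, -16, -17, -15]
Key observation: the optimum is the walk 3->6->4->5->2, with weight 3 + (-6) + (-2) + 0 = -5.
Optimal value attained by: walk 3->6->4->5->2.
Answer: (M^⊗4)[3][2] = -5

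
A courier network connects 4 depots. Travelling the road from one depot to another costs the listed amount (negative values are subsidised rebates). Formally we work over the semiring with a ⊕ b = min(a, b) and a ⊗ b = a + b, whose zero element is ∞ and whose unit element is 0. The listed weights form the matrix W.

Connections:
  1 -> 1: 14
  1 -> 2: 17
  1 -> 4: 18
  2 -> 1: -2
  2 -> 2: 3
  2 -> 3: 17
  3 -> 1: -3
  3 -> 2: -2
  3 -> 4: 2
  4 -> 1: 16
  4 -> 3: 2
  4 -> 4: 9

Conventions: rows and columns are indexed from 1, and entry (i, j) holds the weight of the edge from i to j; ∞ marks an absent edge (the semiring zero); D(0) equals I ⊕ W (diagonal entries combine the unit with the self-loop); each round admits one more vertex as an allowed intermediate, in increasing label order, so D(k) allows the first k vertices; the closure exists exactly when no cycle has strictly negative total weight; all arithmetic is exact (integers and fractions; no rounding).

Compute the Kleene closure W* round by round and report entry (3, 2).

D(0):
  [0, 17, ∞, 18]
  [-2, 0, 17, ∞]
  [-3, -2, 0, 2]
  [16, ∞, 2, 0]
D(1):
  [0, 17, ∞, 18]
  [-2, 0, 17, 16]
  [-3, -2, 0, 2]
  [16, 33, 2, 0]
D(2):
  [0, 17, 34, 18]
  [-2, 0, 17, 16]
  [-4, -2, 0, 2]
  [16, 33, 2, 0]
D(3):
  [0, 17, 34, 18]
  [-2, 0, 17, 16]
  [-4, -2, 0, 2]
  [-2, 0, 2, 0]
D(4):
  [0, 17, 20, 18]
  [-2, 0, 17, 16]
  [-4, -2, 0, 2]
  [-2, 0, 2, 0]
Answer: W*[3][2] = -2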